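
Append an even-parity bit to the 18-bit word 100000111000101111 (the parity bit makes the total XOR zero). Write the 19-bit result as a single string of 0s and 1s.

XOR of the 18 data bits: 1⊕0⊕0⊕0⊕0⊕0⊕1⊕1⊕1⊕0⊕0⊕0⊕1⊕0⊕1⊕1⊕1⊕1 = 1
Parity bit = 1 (so all 19 bits XOR to 0).

1000001110001011111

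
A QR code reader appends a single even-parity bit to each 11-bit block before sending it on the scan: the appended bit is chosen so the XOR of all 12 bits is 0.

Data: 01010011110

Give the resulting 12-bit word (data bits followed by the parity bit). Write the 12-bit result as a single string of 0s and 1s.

XOR of the 11 data bits: 0⊕1⊕0⊕1⊕0⊕0⊕1⊕1⊕1⊕1⊕0 = 0
Parity bit = 0 (so all 12 bits XOR to 0).

010100111100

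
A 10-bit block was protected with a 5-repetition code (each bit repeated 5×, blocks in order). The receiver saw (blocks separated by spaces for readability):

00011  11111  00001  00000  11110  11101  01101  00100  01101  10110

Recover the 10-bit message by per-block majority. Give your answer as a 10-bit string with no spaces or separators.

Block 1 (00011): 2 ones → 0
Block 2 (11111): 5 ones → 1
Block 3 (00001): 1 one → 0
Block 4 (00000): 0 ones → 0
Block 5 (11110): 4 ones → 1
Block 6 (11101): 4 ones → 1
Block 7 (01101): 3 ones → 1
Block 8 (00100): 1 one → 0
Block 9 (01101): 3 ones → 1
Block 10 (10110): 3 ones → 1

0100111011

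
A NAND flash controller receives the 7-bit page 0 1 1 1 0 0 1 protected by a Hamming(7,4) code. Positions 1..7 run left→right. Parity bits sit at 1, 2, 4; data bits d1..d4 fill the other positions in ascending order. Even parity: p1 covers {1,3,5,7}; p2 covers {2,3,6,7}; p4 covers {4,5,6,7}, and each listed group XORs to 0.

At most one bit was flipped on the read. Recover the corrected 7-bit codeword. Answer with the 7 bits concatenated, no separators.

s1 (pos 1,3,5,7): 0⊕1⊕0⊕1 = 0
s2 (pos 2,3,6,7): 1⊕1⊕0⊕1 = 1
s4 (pos 4,5,6,7): 1⊕0⊕0⊕1 = 0
Syndrome s4…s1 = 010 → error at position 2.
Flip position 2: 0111001 → 0011001

0011001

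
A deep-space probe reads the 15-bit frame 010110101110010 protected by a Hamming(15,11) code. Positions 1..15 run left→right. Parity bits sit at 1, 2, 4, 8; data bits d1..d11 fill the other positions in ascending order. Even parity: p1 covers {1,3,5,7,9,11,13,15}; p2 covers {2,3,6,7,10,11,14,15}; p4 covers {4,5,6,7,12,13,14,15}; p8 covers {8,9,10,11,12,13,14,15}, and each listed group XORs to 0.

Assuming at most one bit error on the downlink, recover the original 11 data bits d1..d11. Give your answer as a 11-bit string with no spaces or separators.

01011110010

s1 (pos 1,3,5,7,9,11,13,15): 0⊕0⊕1⊕1⊕1⊕1⊕0⊕0 = 0
s2 (pos 2,3,6,7,10,11,14,15): 1⊕0⊕0⊕1⊕1⊕1⊕1⊕0 = 1
s4 (pos 4,5,6,7,12,13,14,15): 1⊕1⊕0⊕1⊕0⊕0⊕1⊕0 = 0
s8 (pos 8,9,10,11,12,13,14,15): 0⊕1⊕1⊕1⊕0⊕0⊕1⊕0 = 0
Syndrome s8…s1 = 0010 → error at position 2.
Flip position 2: 010110101110010 → 000110101110010
Read data bits from positions 3,5,6,7,9,10,11,12,13,14,15: 01011110010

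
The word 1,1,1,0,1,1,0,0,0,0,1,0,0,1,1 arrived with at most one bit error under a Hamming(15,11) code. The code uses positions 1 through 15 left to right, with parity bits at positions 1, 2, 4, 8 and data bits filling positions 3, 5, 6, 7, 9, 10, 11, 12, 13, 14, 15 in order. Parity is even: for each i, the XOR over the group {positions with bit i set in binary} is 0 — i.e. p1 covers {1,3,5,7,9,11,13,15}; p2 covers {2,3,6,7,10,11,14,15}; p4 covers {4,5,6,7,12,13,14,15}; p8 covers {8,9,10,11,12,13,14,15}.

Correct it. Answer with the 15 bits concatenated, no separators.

111011001010011

s1 (pos 1,3,5,7,9,11,13,15): 1⊕1⊕1⊕0⊕0⊕1⊕0⊕1 = 1
s2 (pos 2,3,6,7,10,11,14,15): 1⊕1⊕1⊕0⊕0⊕1⊕1⊕1 = 0
s4 (pos 4,5,6,7,12,13,14,15): 0⊕1⊕1⊕0⊕0⊕0⊕1⊕1 = 0
s8 (pos 8,9,10,11,12,13,14,15): 0⊕0⊕0⊕1⊕0⊕0⊕1⊕1 = 1
Syndrome s8…s1 = 1001 → error at position 9.
Flip position 9: 111011000010011 → 111011001010011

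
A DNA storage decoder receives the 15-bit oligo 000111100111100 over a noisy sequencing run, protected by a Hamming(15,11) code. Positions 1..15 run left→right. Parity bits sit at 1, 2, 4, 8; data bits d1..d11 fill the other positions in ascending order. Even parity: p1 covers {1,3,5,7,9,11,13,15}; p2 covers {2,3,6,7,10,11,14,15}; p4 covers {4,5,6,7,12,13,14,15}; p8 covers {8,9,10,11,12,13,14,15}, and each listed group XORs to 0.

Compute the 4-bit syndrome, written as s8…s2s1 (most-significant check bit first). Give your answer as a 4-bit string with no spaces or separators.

0000

s1 (pos 1,3,5,7,9,11,13,15): 0⊕0⊕1⊕1⊕0⊕1⊕1⊕0 = 0
s2 (pos 2,3,6,7,10,11,14,15): 0⊕0⊕1⊕1⊕1⊕1⊕0⊕0 = 0
s4 (pos 4,5,6,7,12,13,14,15): 1⊕1⊕1⊕1⊕1⊕1⊕0⊕0 = 0
s8 (pos 8,9,10,11,12,13,14,15): 0⊕0⊕1⊕1⊕1⊕1⊕0⊕0 = 0
Syndrome s8…s1 = 0000 → no error.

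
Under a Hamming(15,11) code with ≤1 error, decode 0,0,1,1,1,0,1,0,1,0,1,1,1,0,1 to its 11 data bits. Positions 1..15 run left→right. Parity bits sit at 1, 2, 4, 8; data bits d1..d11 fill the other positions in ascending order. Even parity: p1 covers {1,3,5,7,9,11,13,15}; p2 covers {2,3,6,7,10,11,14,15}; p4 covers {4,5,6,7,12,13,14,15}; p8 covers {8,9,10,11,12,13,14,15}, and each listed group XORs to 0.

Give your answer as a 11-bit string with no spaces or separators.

s1 (pos 1,3,5,7,9,11,13,15): 0⊕1⊕1⊕1⊕1⊕1⊕1⊕1 = 1
s2 (pos 2,3,6,7,10,11,14,15): 0⊕1⊕0⊕1⊕0⊕1⊕0⊕1 = 0
s4 (pos 4,5,6,7,12,13,14,15): 1⊕1⊕0⊕1⊕1⊕1⊕0⊕1 = 0
s8 (pos 8,9,10,11,12,13,14,15): 0⊕1⊕0⊕1⊕1⊕1⊕0⊕1 = 1
Syndrome s8…s1 = 1001 → error at position 9.
Flip position 9: 001110101011101 → 001110100011101
Read data bits from positions 3,5,6,7,9,10,11,12,13,14,15: 11010011101

11010011101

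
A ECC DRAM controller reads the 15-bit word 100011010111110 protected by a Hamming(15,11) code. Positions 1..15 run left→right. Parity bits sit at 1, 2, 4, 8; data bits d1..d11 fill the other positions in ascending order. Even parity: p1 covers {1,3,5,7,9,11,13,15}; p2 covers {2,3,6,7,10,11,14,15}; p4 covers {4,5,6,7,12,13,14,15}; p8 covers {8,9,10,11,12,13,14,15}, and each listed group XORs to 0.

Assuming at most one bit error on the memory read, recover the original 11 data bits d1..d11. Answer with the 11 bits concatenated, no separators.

01100111110

s1 (pos 1,3,5,7,9,11,13,15): 1⊕0⊕1⊕0⊕0⊕1⊕1⊕0 = 0
s2 (pos 2,3,6,7,10,11,14,15): 0⊕0⊕1⊕0⊕1⊕1⊕1⊕0 = 0
s4 (pos 4,5,6,7,12,13,14,15): 0⊕1⊕1⊕0⊕1⊕1⊕1⊕0 = 1
s8 (pos 8,9,10,11,12,13,14,15): 1⊕0⊕1⊕1⊕1⊕1⊕1⊕0 = 0
Syndrome s8…s1 = 0100 → error at position 4.
Flip position 4: 100011010111110 → 100111010111110
Read data bits from positions 3,5,6,7,9,10,11,12,13,14,15: 01100111110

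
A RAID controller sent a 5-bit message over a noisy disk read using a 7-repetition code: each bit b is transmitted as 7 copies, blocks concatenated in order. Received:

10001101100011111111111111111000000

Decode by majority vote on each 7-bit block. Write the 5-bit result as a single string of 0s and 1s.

Block 1 (1000110): 3 ones → 0
Block 2 (1100011): 4 ones → 1
Block 3 (1111111): 7 ones → 1
Block 4 (1111111): 7 ones → 1
Block 5 (1000000): 1 one → 0

01110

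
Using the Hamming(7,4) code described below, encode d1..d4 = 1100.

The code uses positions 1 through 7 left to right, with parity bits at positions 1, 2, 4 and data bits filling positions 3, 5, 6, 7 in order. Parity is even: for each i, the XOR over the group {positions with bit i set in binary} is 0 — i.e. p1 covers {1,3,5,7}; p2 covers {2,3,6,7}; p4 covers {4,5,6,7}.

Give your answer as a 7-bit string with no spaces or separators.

Place data at non-parity positions: p1 p2 1 p4 1 0 0
p1 (pos 1,3,5,7): XOR of data positions = 1⊕1⊕0 = 0
p2 (pos 2,3,6,7): XOR of data positions = 1⊕0⊕0 = 1
p4 (pos 4,5,6,7): XOR of data positions = 1⊕0⊕0 = 1
Codeword: 0111100

0111100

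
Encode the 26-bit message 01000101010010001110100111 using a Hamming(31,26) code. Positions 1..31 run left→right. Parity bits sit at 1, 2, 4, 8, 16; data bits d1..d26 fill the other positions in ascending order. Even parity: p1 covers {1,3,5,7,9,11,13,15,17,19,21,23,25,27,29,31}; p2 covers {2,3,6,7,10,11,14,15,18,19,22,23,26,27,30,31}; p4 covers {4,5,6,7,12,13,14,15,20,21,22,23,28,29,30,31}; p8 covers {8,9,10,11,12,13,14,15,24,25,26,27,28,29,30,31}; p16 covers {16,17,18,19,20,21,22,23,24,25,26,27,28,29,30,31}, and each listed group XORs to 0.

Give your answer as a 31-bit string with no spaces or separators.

Place data at non-parity positions: p1 p2 0 p4 1 0 0 p8 0 1 0 1 0 1 0 p16 0 1 0 0 0 1 1 1 0 1 0 0 1 1 1
p1 (pos 1,3,5,7,9,11,13,15,17,19,21,23,25,27,29,31): XOR of data positions = 0⊕1⊕0⊕0⊕0⊕0⊕0⊕0⊕0⊕0⊕1⊕0⊕0⊕1⊕1 = 0
p2 (pos 2,3,6,7,10,11,14,15,18,19,22,23,26,27,30,31): XOR of data positions = 0⊕0⊕0⊕1⊕0⊕1⊕0⊕1⊕0⊕1⊕1⊕1⊕0⊕1⊕1 = 0
p4 (pos 4,5,6,7,12,13,14,15,20,21,22,23,28,29,30,31): XOR of data positions = 1⊕0⊕0⊕1⊕0⊕1⊕0⊕0⊕0⊕1⊕1⊕0⊕1⊕1⊕1 = 0
p8 (pos 8,9,10,11,12,13,14,15,24,25,26,27,28,29,30,31): XOR of data positions = 0⊕1⊕0⊕1⊕0⊕1⊕0⊕1⊕0⊕1⊕0⊕0⊕1⊕1⊕1 = 0
p16 (pos 16,17,18,19,20,21,22,23,24,25,26,27,28,29,30,31): XOR of data positions = 0⊕1⊕0⊕0⊕0⊕1⊕1⊕1⊕0⊕1⊕0⊕0⊕1⊕1⊕1 = 0
Codeword: 0000100001010100010001110100111

0000100001010100010001110100111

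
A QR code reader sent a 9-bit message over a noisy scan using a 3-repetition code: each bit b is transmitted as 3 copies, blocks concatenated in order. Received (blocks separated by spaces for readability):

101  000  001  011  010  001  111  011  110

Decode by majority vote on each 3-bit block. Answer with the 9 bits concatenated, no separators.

100100111

Block 1 (101): 2 ones → 1
Block 2 (000): 0 ones → 0
Block 3 (001): 1 one → 0
Block 4 (011): 2 ones → 1
Block 5 (010): 1 one → 0
Block 6 (001): 1 one → 0
Block 7 (111): 3 ones → 1
Block 8 (011): 2 ones → 1
Block 9 (110): 2 ones → 1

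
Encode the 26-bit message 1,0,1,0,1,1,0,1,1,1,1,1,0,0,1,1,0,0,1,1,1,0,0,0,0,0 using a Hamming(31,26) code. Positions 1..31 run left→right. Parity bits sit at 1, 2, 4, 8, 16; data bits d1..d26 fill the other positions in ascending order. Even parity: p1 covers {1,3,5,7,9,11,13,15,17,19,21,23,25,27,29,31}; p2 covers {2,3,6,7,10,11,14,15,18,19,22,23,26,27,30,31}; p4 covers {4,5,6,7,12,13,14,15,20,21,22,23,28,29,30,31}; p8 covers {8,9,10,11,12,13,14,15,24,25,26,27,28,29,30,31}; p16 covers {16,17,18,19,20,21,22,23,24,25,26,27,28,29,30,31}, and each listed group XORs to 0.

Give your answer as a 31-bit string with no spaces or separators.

Place data at non-parity positions: p1 p2 1 p4 0 1 0 p8 1 1 0 1 1 1 1 p16 1 0 0 1 1 0 0 1 1 1 0 0 0 0 0
p1 (pos 1,3,5,7,9,11,13,15,17,19,21,23,25,27,29,31): XOR of data positions = 1⊕0⊕0⊕1⊕0⊕1⊕1⊕1⊕0⊕1⊕0⊕1⊕0⊕0⊕0 = 1
p2 (pos 2,3,6,7,10,11,14,15,18,19,22,23,26,27,30,31): XOR of data positions = 1⊕1⊕0⊕1⊕0⊕1⊕1⊕0⊕0⊕0⊕0⊕1⊕0⊕0⊕0 = 0
p4 (pos 4,5,6,7,12,13,14,15,20,21,22,23,28,29,30,31): XOR of data positions = 0⊕1⊕0⊕1⊕1⊕1⊕1⊕1⊕1⊕0⊕0⊕0⊕0⊕0⊕0 = 1
p8 (pos 8,9,10,11,12,13,14,15,24,25,26,27,28,29,30,31): XOR of data positions = 1⊕1⊕0⊕1⊕1⊕1⊕1⊕1⊕1⊕1⊕0⊕0⊕0⊕0⊕0 = 1
p16 (pos 16,17,18,19,20,21,22,23,24,25,26,27,28,29,30,31): XOR of data positions = 1⊕0⊕0⊕1⊕1⊕0⊕0⊕1⊕1⊕1⊕0⊕0⊕0⊕0⊕0 = 0
Codeword: 1011010111011110100110011100000

1011010111011110100110011100000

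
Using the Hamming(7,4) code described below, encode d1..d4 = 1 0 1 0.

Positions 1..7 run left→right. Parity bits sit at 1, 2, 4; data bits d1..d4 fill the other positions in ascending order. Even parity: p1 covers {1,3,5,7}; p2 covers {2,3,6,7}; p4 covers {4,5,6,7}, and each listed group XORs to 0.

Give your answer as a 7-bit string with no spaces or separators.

Place data at non-parity positions: p1 p2 1 p4 0 1 0
p1 (pos 1,3,5,7): XOR of data positions = 1⊕0⊕0 = 1
p2 (pos 2,3,6,7): XOR of data positions = 1⊕1⊕0 = 0
p4 (pos 4,5,6,7): XOR of data positions = 0⊕1⊕0 = 1
Codeword: 1011010

1011010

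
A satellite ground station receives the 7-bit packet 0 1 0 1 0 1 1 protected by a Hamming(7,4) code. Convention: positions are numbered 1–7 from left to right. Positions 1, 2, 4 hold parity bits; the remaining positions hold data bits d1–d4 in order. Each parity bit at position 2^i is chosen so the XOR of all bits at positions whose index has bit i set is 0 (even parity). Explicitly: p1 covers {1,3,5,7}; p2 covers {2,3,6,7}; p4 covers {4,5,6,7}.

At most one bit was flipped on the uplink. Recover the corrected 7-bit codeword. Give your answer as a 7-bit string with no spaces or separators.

s1 (pos 1,3,5,7): 0⊕0⊕0⊕1 = 1
s2 (pos 2,3,6,7): 1⊕0⊕1⊕1 = 1
s4 (pos 4,5,6,7): 1⊕0⊕1⊕1 = 1
Syndrome s4…s1 = 111 → error at position 7.
Flip position 7: 0101011 → 0101010

0101010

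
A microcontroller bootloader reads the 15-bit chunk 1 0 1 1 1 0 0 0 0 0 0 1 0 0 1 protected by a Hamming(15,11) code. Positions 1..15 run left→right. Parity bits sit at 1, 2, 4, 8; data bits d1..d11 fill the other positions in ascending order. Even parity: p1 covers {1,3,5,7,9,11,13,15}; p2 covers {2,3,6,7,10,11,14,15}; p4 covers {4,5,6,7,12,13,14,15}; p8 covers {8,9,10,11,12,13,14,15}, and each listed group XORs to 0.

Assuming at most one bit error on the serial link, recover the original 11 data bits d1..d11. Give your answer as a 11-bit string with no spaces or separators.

11000001001

s1 (pos 1,3,5,7,9,11,13,15): 1⊕1⊕1⊕0⊕0⊕0⊕0⊕1 = 0
s2 (pos 2,3,6,7,10,11,14,15): 0⊕1⊕0⊕0⊕0⊕0⊕0⊕1 = 0
s4 (pos 4,5,6,7,12,13,14,15): 1⊕1⊕0⊕0⊕1⊕0⊕0⊕1 = 0
s8 (pos 8,9,10,11,12,13,14,15): 0⊕0⊕0⊕0⊕1⊕0⊕0⊕1 = 0
Syndrome s8…s1 = 0000 → no error.
Read data bits from positions 3,5,6,7,9,10,11,12,13,14,15: 11000001001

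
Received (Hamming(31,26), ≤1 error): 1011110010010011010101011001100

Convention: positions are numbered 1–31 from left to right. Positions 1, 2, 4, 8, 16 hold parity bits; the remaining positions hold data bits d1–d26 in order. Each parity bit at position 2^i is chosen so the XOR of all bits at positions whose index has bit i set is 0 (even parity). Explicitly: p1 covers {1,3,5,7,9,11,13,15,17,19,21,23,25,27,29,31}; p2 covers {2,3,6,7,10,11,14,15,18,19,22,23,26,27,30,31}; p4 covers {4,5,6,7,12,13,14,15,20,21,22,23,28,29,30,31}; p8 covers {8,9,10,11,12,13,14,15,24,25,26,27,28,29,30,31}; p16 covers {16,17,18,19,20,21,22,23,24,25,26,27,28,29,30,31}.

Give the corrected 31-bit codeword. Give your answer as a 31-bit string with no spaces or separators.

1011110010010001010101011001100

s1 (pos 1,3,5,7,9,11,13,15,17,19,21,23,25,27,29,31): 1⊕1⊕1⊕0⊕1⊕0⊕0⊕1⊕0⊕0⊕0⊕0⊕1⊕0⊕1⊕0 = 1
s2 (pos 2,3,6,7,10,11,14,15,18,19,22,23,26,27,30,31): 0⊕1⊕1⊕0⊕0⊕0⊕0⊕1⊕1⊕0⊕1⊕0⊕0⊕0⊕0⊕0 = 1
s4 (pos 4,5,6,7,12,13,14,15,20,21,22,23,28,29,30,31): 1⊕1⊕1⊕0⊕1⊕0⊕0⊕1⊕1⊕0⊕1⊕0⊕1⊕1⊕0⊕0 = 1
s8 (pos 8,9,10,11,12,13,14,15,24,25,26,27,28,29,30,31): 0⊕1⊕0⊕0⊕1⊕0⊕0⊕1⊕1⊕1⊕0⊕0⊕1⊕1⊕0⊕0 = 1
s16 (pos 16,17,18,19,20,21,22,23,24,25,26,27,28,29,30,31): 1⊕0⊕1⊕0⊕1⊕0⊕1⊕0⊕1⊕1⊕0⊕0⊕1⊕1⊕0⊕0 = 0
Syndrome s16…s1 = 01111 → error at position 15.
Flip position 15: 1011110010010011010101011001100 → 1011110010010001010101011001100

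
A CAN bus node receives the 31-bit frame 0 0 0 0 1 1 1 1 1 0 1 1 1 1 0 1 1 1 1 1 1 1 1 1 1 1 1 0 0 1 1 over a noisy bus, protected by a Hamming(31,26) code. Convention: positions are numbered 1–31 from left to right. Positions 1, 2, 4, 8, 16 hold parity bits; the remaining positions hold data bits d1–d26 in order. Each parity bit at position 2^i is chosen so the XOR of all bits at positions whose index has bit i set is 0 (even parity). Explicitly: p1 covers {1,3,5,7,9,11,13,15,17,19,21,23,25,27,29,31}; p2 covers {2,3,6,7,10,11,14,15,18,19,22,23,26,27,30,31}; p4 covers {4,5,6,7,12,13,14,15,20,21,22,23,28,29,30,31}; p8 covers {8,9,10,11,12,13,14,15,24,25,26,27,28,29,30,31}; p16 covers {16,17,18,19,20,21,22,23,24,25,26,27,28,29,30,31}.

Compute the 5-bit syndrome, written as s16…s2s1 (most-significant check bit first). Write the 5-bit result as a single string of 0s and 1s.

s1 (pos 1,3,5,7,9,11,13,15,17,19,21,23,25,27,29,31): 0⊕0⊕1⊕1⊕1⊕1⊕1⊕0⊕1⊕1⊕1⊕1⊕1⊕1⊕0⊕1 = 0
s2 (pos 2,3,6,7,10,11,14,15,18,19,22,23,26,27,30,31): 0⊕0⊕1⊕1⊕0⊕1⊕1⊕0⊕1⊕1⊕1⊕1⊕1⊕1⊕1⊕1 = 0
s4 (pos 4,5,6,7,12,13,14,15,20,21,22,23,28,29,30,31): 0⊕1⊕1⊕1⊕1⊕1⊕1⊕0⊕1⊕1⊕1⊕1⊕0⊕0⊕1⊕1 = 0
s8 (pos 8,9,10,11,12,13,14,15,24,25,26,27,28,29,30,31): 1⊕1⊕0⊕1⊕1⊕1⊕1⊕0⊕1⊕1⊕1⊕1⊕0⊕0⊕1⊕1 = 0
s16 (pos 16,17,18,19,20,21,22,23,24,25,26,27,28,29,30,31): 1⊕1⊕1⊕1⊕1⊕1⊕1⊕1⊕1⊕1⊕1⊕1⊕0⊕0⊕1⊕1 = 0
Syndrome s16…s1 = 00000 → no error.

00000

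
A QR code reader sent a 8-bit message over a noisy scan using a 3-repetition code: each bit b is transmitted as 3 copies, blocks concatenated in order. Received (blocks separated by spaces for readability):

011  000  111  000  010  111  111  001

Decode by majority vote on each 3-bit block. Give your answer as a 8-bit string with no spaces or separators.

10100110

Block 1 (011): 2 ones → 1
Block 2 (000): 0 ones → 0
Block 3 (111): 3 ones → 1
Block 4 (000): 0 ones → 0
Block 5 (010): 1 one → 0
Block 6 (111): 3 ones → 1
Block 7 (111): 3 ones → 1
Block 8 (001): 1 one → 0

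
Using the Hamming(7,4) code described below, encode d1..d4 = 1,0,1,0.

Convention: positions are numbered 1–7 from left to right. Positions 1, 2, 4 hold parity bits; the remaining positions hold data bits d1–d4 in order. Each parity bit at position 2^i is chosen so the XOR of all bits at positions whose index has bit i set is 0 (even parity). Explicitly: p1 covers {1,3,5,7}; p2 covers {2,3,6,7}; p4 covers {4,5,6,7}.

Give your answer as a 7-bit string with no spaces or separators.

1011010

Place data at non-parity positions: p1 p2 1 p4 0 1 0
p1 (pos 1,3,5,7): XOR of data positions = 1⊕0⊕0 = 1
p2 (pos 2,3,6,7): XOR of data positions = 1⊕1⊕0 = 0
p4 (pos 4,5,6,7): XOR of data positions = 0⊕1⊕0 = 1
Codeword: 1011010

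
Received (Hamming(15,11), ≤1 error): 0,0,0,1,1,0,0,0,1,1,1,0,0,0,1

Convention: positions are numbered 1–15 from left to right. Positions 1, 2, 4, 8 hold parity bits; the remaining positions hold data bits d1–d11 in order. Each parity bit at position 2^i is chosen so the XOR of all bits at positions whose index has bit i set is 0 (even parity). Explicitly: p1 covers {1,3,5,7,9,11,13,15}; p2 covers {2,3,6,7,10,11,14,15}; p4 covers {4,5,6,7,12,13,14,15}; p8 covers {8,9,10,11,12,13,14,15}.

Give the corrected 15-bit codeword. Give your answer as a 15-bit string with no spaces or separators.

000111001110001

s1 (pos 1,3,5,7,9,11,13,15): 0⊕0⊕1⊕0⊕1⊕1⊕0⊕1 = 0
s2 (pos 2,3,6,7,10,11,14,15): 0⊕0⊕0⊕0⊕1⊕1⊕0⊕1 = 1
s4 (pos 4,5,6,7,12,13,14,15): 1⊕1⊕0⊕0⊕0⊕0⊕0⊕1 = 1
s8 (pos 8,9,10,11,12,13,14,15): 0⊕1⊕1⊕1⊕0⊕0⊕0⊕1 = 0
Syndrome s8…s1 = 0110 → error at position 6.
Flip position 6: 000110001110001 → 000111001110001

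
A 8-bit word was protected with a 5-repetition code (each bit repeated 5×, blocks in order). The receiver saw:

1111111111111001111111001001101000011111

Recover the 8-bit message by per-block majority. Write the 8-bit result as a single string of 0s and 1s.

11111001

Block 1 (11111): 5 ones → 1
Block 2 (11111): 5 ones → 1
Block 3 (11100): 3 ones → 1
Block 4 (11111): 5 ones → 1
Block 5 (11001): 3 ones → 1
Block 6 (00110): 2 ones → 0
Block 7 (10000): 1 one → 0
Block 8 (11111): 5 ones → 1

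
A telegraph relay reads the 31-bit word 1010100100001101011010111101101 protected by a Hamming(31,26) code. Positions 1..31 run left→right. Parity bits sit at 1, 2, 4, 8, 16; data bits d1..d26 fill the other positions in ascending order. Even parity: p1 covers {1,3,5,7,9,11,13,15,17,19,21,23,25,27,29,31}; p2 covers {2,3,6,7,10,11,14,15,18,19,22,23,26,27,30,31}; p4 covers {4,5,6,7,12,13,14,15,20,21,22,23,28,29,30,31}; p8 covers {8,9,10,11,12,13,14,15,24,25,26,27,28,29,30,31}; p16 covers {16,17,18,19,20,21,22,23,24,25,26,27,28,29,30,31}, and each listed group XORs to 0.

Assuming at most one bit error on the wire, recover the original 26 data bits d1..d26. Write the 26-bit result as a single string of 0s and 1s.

11000000110011010111001101

s1 (pos 1,3,5,7,9,11,13,15,17,19,21,23,25,27,29,31): 1⊕1⊕1⊕0⊕0⊕0⊕1⊕0⊕0⊕1⊕1⊕1⊕1⊕0⊕1⊕1 = 0
s2 (pos 2,3,6,7,10,11,14,15,18,19,22,23,26,27,30,31): 0⊕1⊕0⊕0⊕0⊕0⊕1⊕0⊕1⊕1⊕0⊕1⊕1⊕0⊕0⊕1 = 1
s4 (pos 4,5,6,7,12,13,14,15,20,21,22,23,28,29,30,31): 0⊕1⊕0⊕0⊕0⊕1⊕1⊕0⊕0⊕1⊕0⊕1⊕1⊕1⊕0⊕1 = 0
s8 (pos 8,9,10,11,12,13,14,15,24,25,26,27,28,29,30,31): 1⊕0⊕0⊕0⊕0⊕1⊕1⊕0⊕1⊕1⊕1⊕0⊕1⊕1⊕0⊕1 = 1
s16 (pos 16,17,18,19,20,21,22,23,24,25,26,27,28,29,30,31): 1⊕0⊕1⊕1⊕0⊕1⊕0⊕1⊕1⊕1⊕1⊕0⊕1⊕1⊕0⊕1 = 1
Syndrome s16…s1 = 11010 → error at position 26.
Flip position 26: 1010100100001101011010111101101 → 1010100100001101011010111001101
Read data bits from positions 3,5,6,7,9,10,11,12,13,14,15,17,18,19,20,21,22,23,24,25,26,27,28,29,30,31: 11000000110011010111001101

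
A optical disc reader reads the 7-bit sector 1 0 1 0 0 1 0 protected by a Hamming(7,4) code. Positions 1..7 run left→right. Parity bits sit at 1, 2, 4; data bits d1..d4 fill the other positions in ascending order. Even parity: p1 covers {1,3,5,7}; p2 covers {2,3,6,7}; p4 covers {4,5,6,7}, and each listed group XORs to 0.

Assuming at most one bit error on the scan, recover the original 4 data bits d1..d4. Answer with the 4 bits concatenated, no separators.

s1 (pos 1,3,5,7): 1⊕1⊕0⊕0 = 0
s2 (pos 2,3,6,7): 0⊕1⊕1⊕0 = 0
s4 (pos 4,5,6,7): 0⊕0⊕1⊕0 = 1
Syndrome s4…s1 = 100 → error at position 4.
Flip position 4: 1010010 → 1011010
Read data bits from positions 3,5,6,7: 1010

1010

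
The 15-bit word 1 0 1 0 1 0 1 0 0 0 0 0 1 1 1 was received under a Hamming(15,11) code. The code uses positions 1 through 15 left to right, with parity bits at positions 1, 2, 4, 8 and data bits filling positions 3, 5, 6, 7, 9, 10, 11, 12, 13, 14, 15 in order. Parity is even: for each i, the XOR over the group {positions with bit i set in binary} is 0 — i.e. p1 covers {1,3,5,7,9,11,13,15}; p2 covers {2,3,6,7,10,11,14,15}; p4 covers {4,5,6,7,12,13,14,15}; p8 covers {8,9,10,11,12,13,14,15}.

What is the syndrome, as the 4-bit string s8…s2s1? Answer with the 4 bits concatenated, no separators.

s1 (pos 1,3,5,7,9,11,13,15): 1⊕1⊕1⊕1⊕0⊕0⊕1⊕1 = 0
s2 (pos 2,3,6,7,10,11,14,15): 0⊕1⊕0⊕1⊕0⊕0⊕1⊕1 = 0
s4 (pos 4,5,6,7,12,13,14,15): 0⊕1⊕0⊕1⊕0⊕1⊕1⊕1 = 1
s8 (pos 8,9,10,11,12,13,14,15): 0⊕0⊕0⊕0⊕0⊕1⊕1⊕1 = 1
Syndrome s8…s1 = 1100 → error at position 12.

1100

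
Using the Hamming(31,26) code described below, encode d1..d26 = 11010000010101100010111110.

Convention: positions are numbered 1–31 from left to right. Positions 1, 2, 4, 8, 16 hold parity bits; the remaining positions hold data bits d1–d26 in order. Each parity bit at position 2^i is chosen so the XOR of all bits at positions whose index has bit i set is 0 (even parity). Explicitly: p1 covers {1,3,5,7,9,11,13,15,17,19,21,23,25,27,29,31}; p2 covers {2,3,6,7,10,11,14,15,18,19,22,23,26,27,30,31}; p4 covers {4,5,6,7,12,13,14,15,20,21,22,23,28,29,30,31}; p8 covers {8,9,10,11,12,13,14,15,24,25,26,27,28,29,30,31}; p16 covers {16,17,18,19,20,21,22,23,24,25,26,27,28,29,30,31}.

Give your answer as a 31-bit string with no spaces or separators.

Place data at non-parity positions: p1 p2 1 p4 1 0 1 p8 0 0 0 0 0 1 0 p16 1 0 1 1 0 0 0 1 0 1 1 1 1 1 0
p1 (pos 1,3,5,7,9,11,13,15,17,19,21,23,25,27,29,31): XOR of data positions = 1⊕1⊕1⊕0⊕0⊕0⊕0⊕1⊕1⊕0⊕0⊕0⊕1⊕1⊕0 = 1
p2 (pos 2,3,6,7,10,11,14,15,18,19,22,23,26,27,30,31): XOR of data positions = 1⊕0⊕1⊕0⊕0⊕1⊕0⊕0⊕1⊕0⊕0⊕1⊕1⊕1⊕0 = 1
p4 (pos 4,5,6,7,12,13,14,15,20,21,22,23,28,29,30,31): XOR of data positions = 1⊕0⊕1⊕0⊕0⊕1⊕0⊕1⊕0⊕0⊕0⊕1⊕1⊕1⊕0 = 1
p8 (pos 8,9,10,11,12,13,14,15,24,25,26,27,28,29,30,31): XOR of data positions = 0⊕0⊕0⊕0⊕0⊕1⊕0⊕1⊕0⊕1⊕1⊕1⊕1⊕1⊕0 = 1
p16 (pos 16,17,18,19,20,21,22,23,24,25,26,27,28,29,30,31): XOR of data positions = 1⊕0⊕1⊕1⊕0⊕0⊕0⊕1⊕0⊕1⊕1⊕1⊕1⊕1⊕0 = 1
Codeword: 1111101100000101101100010111110

1111101100000101101100010111110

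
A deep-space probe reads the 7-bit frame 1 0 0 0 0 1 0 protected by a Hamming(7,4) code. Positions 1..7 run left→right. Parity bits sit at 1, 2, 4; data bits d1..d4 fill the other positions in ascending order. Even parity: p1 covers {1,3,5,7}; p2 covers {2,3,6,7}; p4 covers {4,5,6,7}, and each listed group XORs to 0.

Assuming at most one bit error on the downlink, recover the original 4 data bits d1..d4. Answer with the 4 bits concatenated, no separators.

0011

s1 (pos 1,3,5,7): 1⊕0⊕0⊕0 = 1
s2 (pos 2,3,6,7): 0⊕0⊕1⊕0 = 1
s4 (pos 4,5,6,7): 0⊕0⊕1⊕0 = 1
Syndrome s4…s1 = 111 → error at position 7.
Flip position 7: 1000010 → 1000011
Read data bits from positions 3,5,6,7: 0011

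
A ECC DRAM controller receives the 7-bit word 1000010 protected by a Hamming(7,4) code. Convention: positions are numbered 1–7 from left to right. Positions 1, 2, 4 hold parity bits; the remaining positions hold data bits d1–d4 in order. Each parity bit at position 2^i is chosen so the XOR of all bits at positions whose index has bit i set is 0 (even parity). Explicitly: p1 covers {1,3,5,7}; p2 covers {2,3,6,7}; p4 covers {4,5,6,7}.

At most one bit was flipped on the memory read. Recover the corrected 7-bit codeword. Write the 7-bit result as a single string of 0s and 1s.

1000011

s1 (pos 1,3,5,7): 1⊕0⊕0⊕0 = 1
s2 (pos 2,3,6,7): 0⊕0⊕1⊕0 = 1
s4 (pos 4,5,6,7): 0⊕0⊕1⊕0 = 1
Syndrome s4…s1 = 111 → error at position 7.
Flip position 7: 1000010 → 1000011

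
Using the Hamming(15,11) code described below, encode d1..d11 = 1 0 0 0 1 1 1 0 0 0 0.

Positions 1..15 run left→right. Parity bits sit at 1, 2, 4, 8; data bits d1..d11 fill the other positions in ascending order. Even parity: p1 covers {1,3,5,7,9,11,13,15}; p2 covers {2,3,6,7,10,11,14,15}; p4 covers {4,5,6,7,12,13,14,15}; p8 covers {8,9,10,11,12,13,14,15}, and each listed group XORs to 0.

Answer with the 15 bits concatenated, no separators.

111000011110000

Place data at non-parity positions: p1 p2 1 p4 0 0 0 p8 1 1 1 0 0 0 0
p1 (pos 1,3,5,7,9,11,13,15): XOR of data positions = 1⊕0⊕0⊕1⊕1⊕0⊕0 = 1
p2 (pos 2,3,6,7,10,11,14,15): XOR of data positions = 1⊕0⊕0⊕1⊕1⊕0⊕0 = 1
p4 (pos 4,5,6,7,12,13,14,15): XOR of data positions = 0⊕0⊕0⊕0⊕0⊕0⊕0 = 0
p8 (pos 8,9,10,11,12,13,14,15): XOR of data positions = 1⊕1⊕1⊕0⊕0⊕0⊕0 = 1
Codeword: 111000011110000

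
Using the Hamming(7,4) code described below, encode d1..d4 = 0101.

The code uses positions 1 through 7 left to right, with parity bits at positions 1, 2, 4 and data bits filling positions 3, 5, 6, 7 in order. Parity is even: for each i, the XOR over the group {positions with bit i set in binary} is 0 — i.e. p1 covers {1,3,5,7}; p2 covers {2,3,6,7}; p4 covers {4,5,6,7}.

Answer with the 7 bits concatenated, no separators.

0100101

Place data at non-parity positions: p1 p2 0 p4 1 0 1
p1 (pos 1,3,5,7): XOR of data positions = 0⊕1⊕1 = 0
p2 (pos 2,3,6,7): XOR of data positions = 0⊕0⊕1 = 1
p4 (pos 4,5,6,7): XOR of data positions = 1⊕0⊕1 = 0
Codeword: 0100101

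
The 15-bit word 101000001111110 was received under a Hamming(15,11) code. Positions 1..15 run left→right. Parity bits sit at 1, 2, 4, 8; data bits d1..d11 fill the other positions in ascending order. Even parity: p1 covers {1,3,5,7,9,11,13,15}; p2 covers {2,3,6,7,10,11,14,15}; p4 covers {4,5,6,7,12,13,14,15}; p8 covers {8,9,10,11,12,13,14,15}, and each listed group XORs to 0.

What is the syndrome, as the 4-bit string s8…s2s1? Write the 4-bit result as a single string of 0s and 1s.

0101

s1 (pos 1,3,5,7,9,11,13,15): 1⊕1⊕0⊕0⊕1⊕1⊕1⊕0 = 1
s2 (pos 2,3,6,7,10,11,14,15): 0⊕1⊕0⊕0⊕1⊕1⊕1⊕0 = 0
s4 (pos 4,5,6,7,12,13,14,15): 0⊕0⊕0⊕0⊕1⊕1⊕1⊕0 = 1
s8 (pos 8,9,10,11,12,13,14,15): 0⊕1⊕1⊕1⊕1⊕1⊕1⊕0 = 0
Syndrome s8…s1 = 0101 → error at position 5.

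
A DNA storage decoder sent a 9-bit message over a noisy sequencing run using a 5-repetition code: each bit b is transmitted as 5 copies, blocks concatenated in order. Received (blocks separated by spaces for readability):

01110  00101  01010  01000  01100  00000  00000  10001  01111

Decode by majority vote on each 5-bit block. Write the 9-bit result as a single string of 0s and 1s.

100000001

Block 1 (01110): 3 ones → 1
Block 2 (00101): 2 ones → 0
Block 3 (01010): 2 ones → 0
Block 4 (01000): 1 one → 0
Block 5 (01100): 2 ones → 0
Block 6 (00000): 0 ones → 0
Block 7 (00000): 0 ones → 0
Block 8 (10001): 2 ones → 0
Block 9 (01111): 4 ones → 1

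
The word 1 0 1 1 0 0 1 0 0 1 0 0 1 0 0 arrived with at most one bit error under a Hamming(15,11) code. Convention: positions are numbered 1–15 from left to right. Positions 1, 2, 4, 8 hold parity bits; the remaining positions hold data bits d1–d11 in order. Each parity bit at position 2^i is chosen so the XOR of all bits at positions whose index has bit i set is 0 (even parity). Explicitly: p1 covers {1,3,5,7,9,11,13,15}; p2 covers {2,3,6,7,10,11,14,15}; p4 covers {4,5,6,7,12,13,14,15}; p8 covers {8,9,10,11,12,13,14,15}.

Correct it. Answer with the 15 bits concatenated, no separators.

101101100100100

s1 (pos 1,3,5,7,9,11,13,15): 1⊕1⊕0⊕1⊕0⊕0⊕1⊕0 = 0
s2 (pos 2,3,6,7,10,11,14,15): 0⊕1⊕0⊕1⊕1⊕0⊕0⊕0 = 1
s4 (pos 4,5,6,7,12,13,14,15): 1⊕0⊕0⊕1⊕0⊕1⊕0⊕0 = 1
s8 (pos 8,9,10,11,12,13,14,15): 0⊕0⊕1⊕0⊕0⊕1⊕0⊕0 = 0
Syndrome s8…s1 = 0110 → error at position 6.
Flip position 6: 101100100100100 → 101101100100100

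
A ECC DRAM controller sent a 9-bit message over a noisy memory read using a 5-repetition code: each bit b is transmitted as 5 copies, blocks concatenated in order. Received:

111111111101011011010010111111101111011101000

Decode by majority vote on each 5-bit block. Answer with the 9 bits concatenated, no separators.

111101110

Block 1 (11111): 5 ones → 1
Block 2 (11111): 5 ones → 1
Block 3 (01011): 3 ones → 1
Block 4 (01101): 3 ones → 1
Block 5 (00101): 2 ones → 0
Block 6 (11111): 5 ones → 1
Block 7 (10111): 4 ones → 1
Block 8 (10111): 4 ones → 1
Block 9 (01000): 1 one → 0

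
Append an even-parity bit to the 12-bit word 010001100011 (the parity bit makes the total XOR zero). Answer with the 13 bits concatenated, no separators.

0100011000111

XOR of the 12 data bits: 0⊕1⊕0⊕0⊕0⊕1⊕1⊕0⊕0⊕0⊕1⊕1 = 1
Parity bit = 1 (so all 13 bits XOR to 0).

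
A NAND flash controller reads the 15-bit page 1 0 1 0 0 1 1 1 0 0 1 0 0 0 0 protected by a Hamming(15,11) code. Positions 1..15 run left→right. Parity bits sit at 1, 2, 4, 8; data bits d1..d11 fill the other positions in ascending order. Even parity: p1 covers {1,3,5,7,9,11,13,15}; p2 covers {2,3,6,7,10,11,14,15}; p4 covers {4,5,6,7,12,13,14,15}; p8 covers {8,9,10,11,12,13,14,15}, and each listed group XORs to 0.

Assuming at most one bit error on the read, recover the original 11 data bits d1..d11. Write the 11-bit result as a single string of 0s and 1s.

s1 (pos 1,3,5,7,9,11,13,15): 1⊕1⊕0⊕1⊕0⊕1⊕0⊕0 = 0
s2 (pos 2,3,6,7,10,11,14,15): 0⊕1⊕1⊕1⊕0⊕1⊕0⊕0 = 0
s4 (pos 4,5,6,7,12,13,14,15): 0⊕0⊕1⊕1⊕0⊕0⊕0⊕0 = 0
s8 (pos 8,9,10,11,12,13,14,15): 1⊕0⊕0⊕1⊕0⊕0⊕0⊕0 = 0
Syndrome s8…s1 = 0000 → no error.
Read data bits from positions 3,5,6,7,9,10,11,12,13,14,15: 10110010000

10110010000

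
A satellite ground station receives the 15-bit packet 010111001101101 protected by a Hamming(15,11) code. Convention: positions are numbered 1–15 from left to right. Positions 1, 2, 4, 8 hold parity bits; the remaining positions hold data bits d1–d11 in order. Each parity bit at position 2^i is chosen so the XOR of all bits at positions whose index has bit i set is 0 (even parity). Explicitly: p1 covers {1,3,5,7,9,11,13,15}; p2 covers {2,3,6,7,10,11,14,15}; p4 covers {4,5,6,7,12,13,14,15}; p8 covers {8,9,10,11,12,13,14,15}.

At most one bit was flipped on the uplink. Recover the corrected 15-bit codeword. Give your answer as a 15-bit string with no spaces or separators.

s1 (pos 1,3,5,7,9,11,13,15): 0⊕0⊕1⊕0⊕1⊕0⊕1⊕1 = 0
s2 (pos 2,3,6,7,10,11,14,15): 1⊕0⊕1⊕0⊕1⊕0⊕0⊕1 = 0
s4 (pos 4,5,6,7,12,13,14,15): 1⊕1⊕1⊕0⊕1⊕1⊕0⊕1 = 0
s8 (pos 8,9,10,11,12,13,14,15): 0⊕1⊕1⊕0⊕1⊕1⊕0⊕1 = 1
Syndrome s8…s1 = 1000 → error at position 8.
Flip position 8: 010111001101101 → 010111011101101

010111011101101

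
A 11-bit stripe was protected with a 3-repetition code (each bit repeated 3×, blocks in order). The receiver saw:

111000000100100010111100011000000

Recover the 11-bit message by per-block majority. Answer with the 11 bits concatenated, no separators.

Block 1 (111): 3 ones → 1
Block 2 (000): 0 ones → 0
Block 3 (000): 0 ones → 0
Block 4 (100): 1 one → 0
Block 5 (100): 1 one → 0
Block 6 (010): 1 one → 0
Block 7 (111): 3 ones → 1
Block 8 (100): 1 one → 0
Block 9 (011): 2 ones → 1
Block 10 (000): 0 ones → 0
Block 11 (000): 0 ones → 0

10000010100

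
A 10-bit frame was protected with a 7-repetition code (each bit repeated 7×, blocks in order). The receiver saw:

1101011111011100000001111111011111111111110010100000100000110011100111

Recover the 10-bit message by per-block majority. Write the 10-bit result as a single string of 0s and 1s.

1101110001

Block 1 (1101011): 5 ones → 1
Block 2 (1110111): 6 ones → 1
Block 3 (0000000): 0 ones → 0
Block 4 (1111111): 7 ones → 1
Block 5 (0111111): 6 ones → 1
Block 6 (1111111): 7 ones → 1
Block 7 (0010100): 2 ones → 0
Block 8 (0001000): 1 one → 0
Block 9 (0011001): 3 ones → 0
Block 10 (1100111): 5 ones → 1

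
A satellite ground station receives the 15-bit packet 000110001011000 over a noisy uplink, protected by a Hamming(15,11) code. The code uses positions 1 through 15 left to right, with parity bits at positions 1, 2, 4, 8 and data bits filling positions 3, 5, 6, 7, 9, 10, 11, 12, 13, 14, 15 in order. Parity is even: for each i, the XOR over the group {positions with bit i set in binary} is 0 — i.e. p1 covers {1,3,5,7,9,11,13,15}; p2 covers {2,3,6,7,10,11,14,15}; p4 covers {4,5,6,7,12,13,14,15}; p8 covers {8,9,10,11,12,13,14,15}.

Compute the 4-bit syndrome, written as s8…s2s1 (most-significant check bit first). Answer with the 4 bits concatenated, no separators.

1111

s1 (pos 1,3,5,7,9,11,13,15): 0⊕0⊕1⊕0⊕1⊕1⊕0⊕0 = 1
s2 (pos 2,3,6,7,10,11,14,15): 0⊕0⊕0⊕0⊕0⊕1⊕0⊕0 = 1
s4 (pos 4,5,6,7,12,13,14,15): 1⊕1⊕0⊕0⊕1⊕0⊕0⊕0 = 1
s8 (pos 8,9,10,11,12,13,14,15): 0⊕1⊕0⊕1⊕1⊕0⊕0⊕0 = 1
Syndrome s8…s1 = 1111 → error at position 15.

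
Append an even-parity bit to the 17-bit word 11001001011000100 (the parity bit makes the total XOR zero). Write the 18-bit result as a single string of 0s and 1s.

XOR of the 17 data bits: 1⊕1⊕0⊕0⊕1⊕0⊕0⊕1⊕0⊕1⊕1⊕0⊕0⊕0⊕1⊕0⊕0 = 1
Parity bit = 1 (so all 18 bits XOR to 0).

110010010110001001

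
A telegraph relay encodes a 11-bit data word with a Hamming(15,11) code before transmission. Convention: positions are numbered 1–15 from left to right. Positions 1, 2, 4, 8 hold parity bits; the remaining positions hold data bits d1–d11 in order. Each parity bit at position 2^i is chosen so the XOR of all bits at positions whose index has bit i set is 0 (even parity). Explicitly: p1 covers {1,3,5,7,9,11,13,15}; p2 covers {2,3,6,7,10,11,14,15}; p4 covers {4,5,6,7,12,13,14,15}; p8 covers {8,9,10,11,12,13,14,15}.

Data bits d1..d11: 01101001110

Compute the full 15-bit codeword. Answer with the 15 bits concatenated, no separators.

100111001001110

Place data at non-parity positions: p1 p2 0 p4 1 1 0 p8 1 0 0 1 1 1 0
p1 (pos 1,3,5,7,9,11,13,15): XOR of data positions = 0⊕1⊕0⊕1⊕0⊕1⊕0 = 1
p2 (pos 2,3,6,7,10,11,14,15): XOR of data positions = 0⊕1⊕0⊕0⊕0⊕1⊕0 = 0
p4 (pos 4,5,6,7,12,13,14,15): XOR of data positions = 1⊕1⊕0⊕1⊕1⊕1⊕0 = 1
p8 (pos 8,9,10,11,12,13,14,15): XOR of data positions = 1⊕0⊕0⊕1⊕1⊕1⊕0 = 0
Codeword: 100111001001110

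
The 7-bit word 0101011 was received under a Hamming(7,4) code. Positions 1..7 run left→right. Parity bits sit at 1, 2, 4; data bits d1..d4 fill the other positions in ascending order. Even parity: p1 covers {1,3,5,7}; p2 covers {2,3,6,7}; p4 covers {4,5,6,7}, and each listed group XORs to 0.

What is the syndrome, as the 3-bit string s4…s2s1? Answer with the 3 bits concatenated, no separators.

111

s1 (pos 1,3,5,7): 0⊕0⊕0⊕1 = 1
s2 (pos 2,3,6,7): 1⊕0⊕1⊕1 = 1
s4 (pos 4,5,6,7): 1⊕0⊕1⊕1 = 1
Syndrome s4…s1 = 111 → error at position 7.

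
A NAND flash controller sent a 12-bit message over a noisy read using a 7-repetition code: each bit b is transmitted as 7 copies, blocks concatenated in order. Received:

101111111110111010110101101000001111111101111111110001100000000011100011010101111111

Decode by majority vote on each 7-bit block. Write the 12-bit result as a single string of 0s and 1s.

111101100011

Block 1 (1011111): 6 ones → 1
Block 2 (1111011): 6 ones → 1
Block 3 (1010110): 4 ones → 1
Block 4 (1011010): 4 ones → 1
Block 5 (0000111): 3 ones → 0
Block 6 (1111101): 6 ones → 1
Block 7 (1111111): 7 ones → 1
Block 8 (1000110): 3 ones → 0
Block 9 (0000000): 0 ones → 0
Block 10 (0111000): 3 ones → 0
Block 11 (1101010): 4 ones → 1
Block 12 (1111111): 7 ones → 1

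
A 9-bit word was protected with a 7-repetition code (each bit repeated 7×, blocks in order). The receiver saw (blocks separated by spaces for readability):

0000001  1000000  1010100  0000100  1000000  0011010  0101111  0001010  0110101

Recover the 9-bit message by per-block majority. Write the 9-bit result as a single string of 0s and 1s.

Block 1 (0000001): 1 one → 0
Block 2 (1000000): 1 one → 0
Block 3 (1010100): 3 ones → 0
Block 4 (0000100): 1 one → 0
Block 5 (1000000): 1 one → 0
Block 6 (0011010): 3 ones → 0
Block 7 (0101111): 5 ones → 1
Block 8 (0001010): 2 ones → 0
Block 9 (0110101): 4 ones → 1

000000101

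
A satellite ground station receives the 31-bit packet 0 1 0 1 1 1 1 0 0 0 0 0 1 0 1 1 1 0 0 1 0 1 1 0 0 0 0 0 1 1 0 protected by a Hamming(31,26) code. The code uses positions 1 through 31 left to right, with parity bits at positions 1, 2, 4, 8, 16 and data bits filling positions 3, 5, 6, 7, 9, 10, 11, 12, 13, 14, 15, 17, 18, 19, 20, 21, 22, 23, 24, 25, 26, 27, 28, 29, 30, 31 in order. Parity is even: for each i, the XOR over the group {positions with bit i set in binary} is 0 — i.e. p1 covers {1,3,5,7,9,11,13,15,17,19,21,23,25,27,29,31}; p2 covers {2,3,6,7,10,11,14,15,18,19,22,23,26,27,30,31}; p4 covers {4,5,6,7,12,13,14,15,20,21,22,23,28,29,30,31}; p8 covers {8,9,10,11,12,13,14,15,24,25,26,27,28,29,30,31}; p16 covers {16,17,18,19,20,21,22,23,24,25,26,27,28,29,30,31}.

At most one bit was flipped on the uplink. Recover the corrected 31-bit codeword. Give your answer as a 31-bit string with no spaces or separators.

0101111000001011100101000000110

s1 (pos 1,3,5,7,9,11,13,15,17,19,21,23,25,27,29,31): 0⊕0⊕1⊕1⊕0⊕0⊕1⊕1⊕1⊕0⊕0⊕1⊕0⊕0⊕1⊕0 = 1
s2 (pos 2,3,6,7,10,11,14,15,18,19,22,23,26,27,30,31): 1⊕0⊕1⊕1⊕0⊕0⊕0⊕1⊕0⊕0⊕1⊕1⊕0⊕0⊕1⊕0 = 1
s4 (pos 4,5,6,7,12,13,14,15,20,21,22,23,28,29,30,31): 1⊕1⊕1⊕1⊕0⊕1⊕0⊕1⊕1⊕0⊕1⊕1⊕0⊕1⊕1⊕0 = 1
s8 (pos 8,9,10,11,12,13,14,15,24,25,26,27,28,29,30,31): 0⊕0⊕0⊕0⊕0⊕1⊕0⊕1⊕0⊕0⊕0⊕0⊕0⊕1⊕1⊕0 = 0
s16 (pos 16,17,18,19,20,21,22,23,24,25,26,27,28,29,30,31): 1⊕1⊕0⊕0⊕1⊕0⊕1⊕1⊕0⊕0⊕0⊕0⊕0⊕1⊕1⊕0 = 1
Syndrome s16…s1 = 10111 → error at position 23.
Flip position 23: 0101111000001011100101100000110 → 0101111000001011100101000000110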